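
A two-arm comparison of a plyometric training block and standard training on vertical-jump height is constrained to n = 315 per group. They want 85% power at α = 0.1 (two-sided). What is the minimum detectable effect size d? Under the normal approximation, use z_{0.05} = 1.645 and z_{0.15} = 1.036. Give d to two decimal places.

For two independent groups of n = 315 each: d_min = (z_{α/2} + z_β)·√(2/n).
z-sum = 1.645 + 1.036 = 2.681.
d_min = 2.681 × √(2/315) = 2.681 × 0.0797 = 0.214.

d_min ≈ 0.21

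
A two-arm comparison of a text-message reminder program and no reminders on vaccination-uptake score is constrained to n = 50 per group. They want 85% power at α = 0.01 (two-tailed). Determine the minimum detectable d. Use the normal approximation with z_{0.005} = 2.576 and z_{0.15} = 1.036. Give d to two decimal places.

d_min ≈ 0.72

For two independent groups of n = 50 each: d_min = (z_{α/2} + z_β)·√(2/n).
z-sum = 2.576 + 1.036 = 3.612.
d_min = 3.612 × √(2/50) = 3.612 × 0.2000 = 0.722.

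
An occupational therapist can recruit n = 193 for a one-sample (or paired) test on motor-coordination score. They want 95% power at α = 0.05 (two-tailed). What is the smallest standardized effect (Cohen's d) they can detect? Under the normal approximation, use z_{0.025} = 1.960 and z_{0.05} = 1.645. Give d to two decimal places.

d_min ≈ 0.26

For a single sample (or paired design) of n = 193: d_min = (z_{α/2} + z_β)/√n.
z-sum = 1.960 + 1.645 = 3.605.
d_min = 3.605 / √193 = 3.605 / 13.892 = 0.259.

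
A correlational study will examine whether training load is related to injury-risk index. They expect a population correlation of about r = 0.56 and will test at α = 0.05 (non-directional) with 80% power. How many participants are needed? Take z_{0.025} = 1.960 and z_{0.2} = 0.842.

Fisher's z: C = ½·ln((1+r)/(1−r)) = ½·ln(3.5455) = 0.6328.
n = ((z_{α/2} + z_β)/C)² + 3.
(1.960 + 0.842) / 0.6328 = 2.802 / 0.6328 = 4.428.
n = 4.428² + 3 = 19.61 + 3 = 22.6.
Round up.

n = 23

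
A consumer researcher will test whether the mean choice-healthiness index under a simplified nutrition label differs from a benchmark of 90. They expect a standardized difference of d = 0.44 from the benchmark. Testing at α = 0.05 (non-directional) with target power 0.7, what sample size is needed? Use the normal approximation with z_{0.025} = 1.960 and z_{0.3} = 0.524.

n = 32

For a one-sample test: n = ((z_{α/2} + z_β) / d)².
z_{α/2} + z_β = 1.960 + 0.524 = 2.484.
n = (2.484 / 0.44)² = 5.645² = 31.87.
Round up.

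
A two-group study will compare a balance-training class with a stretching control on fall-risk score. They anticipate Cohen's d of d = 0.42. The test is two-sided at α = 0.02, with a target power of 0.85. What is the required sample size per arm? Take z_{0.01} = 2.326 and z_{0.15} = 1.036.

n = 129 per group

For two independent groups with equal n: n = 2·((z_{α/2} + z_β) / d)².
z_{α/2} + z_β = 2.326 + 1.036 = 3.362.
n = 2 × (3.362 / 0.42)² = 2 × 8.005² = 2 × 64.08 = 128.2.
Round up to the next whole participant.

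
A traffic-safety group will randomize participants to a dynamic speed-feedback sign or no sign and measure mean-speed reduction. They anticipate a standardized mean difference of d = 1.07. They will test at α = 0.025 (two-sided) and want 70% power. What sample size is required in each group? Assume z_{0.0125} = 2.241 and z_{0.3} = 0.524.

n = 14 per group

For two independent groups with equal n: n = 2·((z_{α/2} + z_β) / d)².
z_{α/2} + z_β = 2.241 + 0.524 = 2.765.
n = 2 × (2.765 / 1.07)² = 2 × 2.584² = 2 × 6.68 = 13.4.
Round up to the next whole participant.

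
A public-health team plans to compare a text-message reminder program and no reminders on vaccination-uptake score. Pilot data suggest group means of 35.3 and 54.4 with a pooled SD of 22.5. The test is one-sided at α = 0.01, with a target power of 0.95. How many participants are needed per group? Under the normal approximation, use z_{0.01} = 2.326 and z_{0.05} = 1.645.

n = 44 per group

Cohen's d = |M₁ − M₂| / SD_pooled = |35.3 − 54.4| / 22.5 = 19.1 / 22.5 = 0.849.
For two independent groups with equal n: n = 2·((z_{α} + z_β) / d)².
z_{α} + z_β = 2.326 + 1.645 = 3.971.
n = 2 × (3.971 / 0.849)² = 2 × 4.677² = 2 × 21.88 = 43.8.
Round up to the next whole participant.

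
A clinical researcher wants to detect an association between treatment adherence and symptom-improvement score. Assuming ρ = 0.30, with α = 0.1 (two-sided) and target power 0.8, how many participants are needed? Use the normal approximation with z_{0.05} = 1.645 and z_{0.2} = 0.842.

n = 68

Fisher's z: C = ½·ln((1+r)/(1−r)) = ½·ln(1.8571) = 0.3095.
n = ((z_{α/2} + z_β)/C)² + 3.
(1.645 + 0.842) / 0.3095 = 2.487 / 0.3095 = 8.036.
n = 8.036² + 3 = 64.57 + 3 = 67.6.
Round up.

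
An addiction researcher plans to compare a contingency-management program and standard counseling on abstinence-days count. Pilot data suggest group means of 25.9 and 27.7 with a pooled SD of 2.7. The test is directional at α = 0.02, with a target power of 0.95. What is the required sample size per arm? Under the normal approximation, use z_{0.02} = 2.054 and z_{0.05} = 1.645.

n = 62 per group

Cohen's d = |M₁ − M₂| / SD_pooled = |25.9 − 27.7| / 2.7 = 1.8 / 2.7 = 0.667.
For two independent groups with equal n: n = 2·((z_{α} + z_β) / d)².
z_{α} + z_β = 2.054 + 1.645 = 3.699.
n = 2 × (3.699 / 0.667)² = 2 × 5.546² = 2 × 30.76 = 61.5.
Round up to the next whole participant.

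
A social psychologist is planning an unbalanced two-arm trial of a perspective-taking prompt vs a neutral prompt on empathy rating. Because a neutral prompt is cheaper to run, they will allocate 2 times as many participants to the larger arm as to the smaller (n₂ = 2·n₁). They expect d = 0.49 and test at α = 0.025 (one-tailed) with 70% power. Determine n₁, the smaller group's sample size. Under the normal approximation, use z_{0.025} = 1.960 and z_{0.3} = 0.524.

n₁ = 39

With allocation ratio k = n₂/n₁ = 2, Var(x̄₁−x̄₂) = σ²(1/n₁ + 1/(k·n₁)) = σ²·(k+1)/(k·n₁).
So n₁ = (1 + 1/k)·((z_{α} + z_β)/d)² = 1.500 × (2.484/0.49)².
n₁ = 1.500 × 25.70 = 38.5.
Round up: n₁ = 39, giving n₂ = 2 × 39 = 78.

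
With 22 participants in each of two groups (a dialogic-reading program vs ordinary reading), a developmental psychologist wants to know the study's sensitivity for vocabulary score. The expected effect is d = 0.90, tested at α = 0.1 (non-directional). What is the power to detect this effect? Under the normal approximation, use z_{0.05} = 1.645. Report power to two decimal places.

For two equal groups, power = Φ(d·√(n/2) − z_{α/2}).
d·√(n/2) = 0.90 × √(22/2) = 0.90 × 3.317 = 2.985.
z_β = 2.985 − 1.645 = 1.340.
Power = Φ(1.340) = 0.910.

power ≈ 0.91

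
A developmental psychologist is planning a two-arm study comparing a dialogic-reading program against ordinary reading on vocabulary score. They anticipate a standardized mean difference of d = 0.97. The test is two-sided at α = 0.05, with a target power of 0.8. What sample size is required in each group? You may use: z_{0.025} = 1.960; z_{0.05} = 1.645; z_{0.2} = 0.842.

n = 17 per group

For two independent groups with equal n: n = 2·((z_{α/2} + z_β) / d)².
z_{α/2} + z_β = 1.960 + 0.842 = 2.802.
n = 2 × (2.802 / 0.97)² = 2 × 2.889² = 2 × 8.34 = 16.7.
Round up to the next whole participant.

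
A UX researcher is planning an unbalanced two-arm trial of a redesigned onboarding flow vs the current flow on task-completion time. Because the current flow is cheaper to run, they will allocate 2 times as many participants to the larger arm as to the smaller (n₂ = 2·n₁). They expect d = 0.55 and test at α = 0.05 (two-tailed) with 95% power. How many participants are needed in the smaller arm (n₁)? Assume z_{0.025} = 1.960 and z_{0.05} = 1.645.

With allocation ratio k = n₂/n₁ = 2, Var(x̄₁−x̄₂) = σ²(1/n₁ + 1/(k·n₁)) = σ²·(k+1)/(k·n₁).
So n₁ = (1 + 1/k)·((z_{α/2} + z_β)/d)² = 1.500 × (3.605/0.55)².
n₁ = 1.500 × 42.96 = 64.4.
Round up: n₁ = 65, giving n₂ = 2 × 65 = 130.

n₁ = 65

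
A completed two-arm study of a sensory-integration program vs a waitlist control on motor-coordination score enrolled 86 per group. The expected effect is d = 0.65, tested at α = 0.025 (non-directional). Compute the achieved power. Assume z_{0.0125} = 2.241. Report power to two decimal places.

power ≈ 0.98

For two equal groups, power = Φ(d·√(n/2) − z_{α/2}).
d·√(n/2) = 0.65 × √(86/2) = 0.65 × 6.557 = 4.262.
z_β = 4.262 − 2.241 = 2.021.
Power = Φ(2.021) = 0.978.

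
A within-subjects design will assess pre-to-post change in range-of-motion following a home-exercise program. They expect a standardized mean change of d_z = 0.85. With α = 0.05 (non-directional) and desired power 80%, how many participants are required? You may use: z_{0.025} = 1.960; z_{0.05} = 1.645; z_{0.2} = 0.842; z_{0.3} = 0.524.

For a paired (one-sample on differences) test: n = ((z_{α/2} + z_β) / d)².
z_{α/2} + z_β = 1.960 + 0.842 = 2.802.
n = (2.802 / 0.85)² = 3.296² = 10.87.
Round up.

n = 11 pairs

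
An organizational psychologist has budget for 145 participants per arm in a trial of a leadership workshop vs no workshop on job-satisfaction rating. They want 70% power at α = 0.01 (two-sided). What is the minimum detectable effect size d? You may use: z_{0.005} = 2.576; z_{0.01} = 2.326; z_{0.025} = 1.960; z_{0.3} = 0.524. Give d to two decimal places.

d_min ≈ 0.36

For two independent groups of n = 145 each: d_min = (z_{α/2} + z_β)·√(2/n).
z-sum = 2.576 + 0.524 = 3.100.
d_min = 3.100 × √(2/145) = 3.100 × 0.1174 = 0.364.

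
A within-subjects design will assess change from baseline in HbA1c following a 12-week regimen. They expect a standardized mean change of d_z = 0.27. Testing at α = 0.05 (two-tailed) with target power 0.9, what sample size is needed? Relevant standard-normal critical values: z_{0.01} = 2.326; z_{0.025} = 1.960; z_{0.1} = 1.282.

For a paired (one-sample on differences) test: n = ((z_{α/2} + z_β) / d)².
z_{α/2} + z_β = 1.960 + 1.282 = 3.242.
n = (3.242 / 0.27)² = 12.007² = 144.18.
Round up.

n = 145 pairs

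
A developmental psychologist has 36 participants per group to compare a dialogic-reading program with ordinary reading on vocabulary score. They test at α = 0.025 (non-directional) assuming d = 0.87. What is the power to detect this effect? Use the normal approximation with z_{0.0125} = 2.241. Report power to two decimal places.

For two equal groups, power = Φ(d·√(n/2) − z_{α/2}).
d·√(n/2) = 0.87 × √(36/2) = 0.87 × 4.243 = 3.691.
z_β = 3.691 − 2.241 = 1.450.
Power = Φ(1.450) = 0.926.

power ≈ 0.93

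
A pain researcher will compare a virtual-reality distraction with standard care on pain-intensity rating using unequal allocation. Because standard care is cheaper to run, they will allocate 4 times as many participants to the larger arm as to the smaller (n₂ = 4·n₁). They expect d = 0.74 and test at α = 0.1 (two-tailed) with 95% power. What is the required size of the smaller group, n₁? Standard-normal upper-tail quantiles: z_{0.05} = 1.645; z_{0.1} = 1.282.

n₁ = 25

With allocation ratio k = n₂/n₁ = 4, Var(x̄₁−x̄₂) = σ²(1/n₁ + 1/(k·n₁)) = σ²·(k+1)/(k·n₁).
So n₁ = (1 + 1/k)·((z_{α/2} + z_β)/d)² = 1.250 × (3.290/0.74)².
n₁ = 1.250 × 19.77 = 24.7.
Round up: n₁ = 25, giving n₂ = 4 × 25 = 100.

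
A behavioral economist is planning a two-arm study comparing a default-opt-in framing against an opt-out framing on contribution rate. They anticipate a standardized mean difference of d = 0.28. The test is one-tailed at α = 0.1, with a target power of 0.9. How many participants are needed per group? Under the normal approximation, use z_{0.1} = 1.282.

n = 168 per group

For two independent groups with equal n: n = 2·((z_{α} + z_β) / d)².
z_{α} + z_β = 1.282 + 1.282 = 2.564.
n = 2 × (2.564 / 0.28)² = 2 × 9.157² = 2 × 83.85 = 167.7.
Round up to the next whole participant.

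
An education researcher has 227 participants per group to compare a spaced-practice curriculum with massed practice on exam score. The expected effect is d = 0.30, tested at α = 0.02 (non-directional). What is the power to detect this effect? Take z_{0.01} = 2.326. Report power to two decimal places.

power ≈ 0.81

For two equal groups, power = Φ(d·√(n/2) − z_{α/2}).
d·√(n/2) = 0.30 × √(227/2) = 0.30 × 10.654 = 3.196.
z_β = 3.196 − 2.326 = 0.870.
Power = Φ(0.870) = 0.808.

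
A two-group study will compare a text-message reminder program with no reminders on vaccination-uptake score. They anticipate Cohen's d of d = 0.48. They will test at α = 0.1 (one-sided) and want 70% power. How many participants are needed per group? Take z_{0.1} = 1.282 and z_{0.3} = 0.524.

For two independent groups with equal n: n = 2·((z_{α} + z_β) / d)².
z_{α} + z_β = 1.282 + 0.524 = 1.806.
n = 2 × (1.806 / 0.48)² = 2 × 3.763² = 2 × 14.16 = 28.3.
Round up to the next whole participant.

n = 29 per group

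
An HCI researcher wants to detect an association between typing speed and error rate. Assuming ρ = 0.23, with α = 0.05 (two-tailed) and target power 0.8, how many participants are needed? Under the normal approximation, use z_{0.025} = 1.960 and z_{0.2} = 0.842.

n = 147

Fisher's z: C = ½·ln((1+r)/(1−r)) = ½·ln(1.5974) = 0.2342.
n = ((z_{α/2} + z_β)/C)² + 3.
(1.960 + 0.842) / 0.2342 = 2.802 / 0.2342 = 11.964.
n = 11.964² + 3 = 143.14 + 3 = 146.1.
Round up.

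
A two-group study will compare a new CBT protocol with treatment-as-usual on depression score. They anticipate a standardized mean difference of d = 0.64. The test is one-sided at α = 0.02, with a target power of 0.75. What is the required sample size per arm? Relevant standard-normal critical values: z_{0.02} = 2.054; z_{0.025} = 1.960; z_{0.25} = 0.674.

For two independent groups with equal n: n = 2·((z_{α} + z_β) / d)².
z_{α} + z_β = 2.054 + 0.674 = 2.728.
n = 2 × (2.728 / 0.64)² = 2 × 4.263² = 2 × 18.17 = 36.3.
Round up to the next whole participant.

n = 37 per group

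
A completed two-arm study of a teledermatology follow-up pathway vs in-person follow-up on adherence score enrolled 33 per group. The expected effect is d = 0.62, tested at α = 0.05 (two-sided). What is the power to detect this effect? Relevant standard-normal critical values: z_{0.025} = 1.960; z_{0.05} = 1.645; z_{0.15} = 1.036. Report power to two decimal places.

power ≈ 0.71

For two equal groups, power = Φ(d·√(n/2) − z_{α/2}).
d·√(n/2) = 0.62 × √(33/2) = 0.62 × 4.062 = 2.518.
z_β = 2.518 − 1.960 = 0.558.
Power = Φ(0.558) = 0.712.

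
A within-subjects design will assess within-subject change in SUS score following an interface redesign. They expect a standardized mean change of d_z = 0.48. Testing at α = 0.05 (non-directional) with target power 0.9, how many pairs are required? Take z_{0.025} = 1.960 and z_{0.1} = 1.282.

For a paired (one-sample on differences) test: n = ((z_{α/2} + z_β) / d)².
z_{α/2} + z_β = 1.960 + 1.282 = 3.242.
n = (3.242 / 0.48)² = 6.754² = 45.62.
Round up.

n = 46 pairs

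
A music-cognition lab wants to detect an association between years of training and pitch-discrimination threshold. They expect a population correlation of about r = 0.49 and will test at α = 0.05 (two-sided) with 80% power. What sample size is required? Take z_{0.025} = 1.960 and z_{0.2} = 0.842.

n = 31

Fisher's z: C = ½·ln((1+r)/(1−r)) = ½·ln(2.9216) = 0.5361.
n = ((z_{α/2} + z_β)/C)² + 3.
(1.960 + 0.842) / 0.5361 = 2.802 / 0.5361 = 5.227.
n = 5.227² + 3 = 27.32 + 3 = 30.3.
Round up.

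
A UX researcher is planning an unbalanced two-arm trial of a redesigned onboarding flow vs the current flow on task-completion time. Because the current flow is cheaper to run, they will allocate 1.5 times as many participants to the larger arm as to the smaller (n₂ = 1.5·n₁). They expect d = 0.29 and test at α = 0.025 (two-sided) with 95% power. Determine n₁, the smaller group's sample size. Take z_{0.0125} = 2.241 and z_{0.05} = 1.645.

n₁ = 300

With allocation ratio k = n₂/n₁ = 1.5, Var(x̄₁−x̄₂) = σ²(1/n₁ + 1/(k·n₁)) = σ²·(k+1)/(k·n₁).
So n₁ = (1 + 1/k)·((z_{α/2} + z_β)/d)² = 1.667 × (3.886/0.29)².
n₁ = 1.667 × 179.56 = 299.3.
Round up: n₁ = 300, giving n₂ = 1.5 × 300 = 450.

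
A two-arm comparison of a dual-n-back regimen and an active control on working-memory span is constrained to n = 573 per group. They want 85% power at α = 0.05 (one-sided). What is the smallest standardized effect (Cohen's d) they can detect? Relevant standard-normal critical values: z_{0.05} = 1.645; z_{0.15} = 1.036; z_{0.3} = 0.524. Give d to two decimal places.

d_min ≈ 0.16

For two independent groups of n = 573 each: d_min = (z_{α} + z_β)·√(2/n).
z-sum = 1.645 + 1.036 = 2.681.
d_min = 2.681 × √(2/573) = 2.681 × 0.0591 = 0.158.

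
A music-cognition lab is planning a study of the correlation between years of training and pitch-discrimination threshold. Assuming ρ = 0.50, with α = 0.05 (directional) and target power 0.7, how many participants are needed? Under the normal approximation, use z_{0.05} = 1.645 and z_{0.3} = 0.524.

n = 19

Fisher's z: C = ½·ln((1+r)/(1−r)) = ½·ln(3.0000) = 0.5493.
n = ((z_{α} + z_β)/C)² + 3.
(1.645 + 0.524) / 0.5493 = 2.169 / 0.5493 = 3.949.
n = 3.949² + 3 = 15.59 + 3 = 18.6.
Round up.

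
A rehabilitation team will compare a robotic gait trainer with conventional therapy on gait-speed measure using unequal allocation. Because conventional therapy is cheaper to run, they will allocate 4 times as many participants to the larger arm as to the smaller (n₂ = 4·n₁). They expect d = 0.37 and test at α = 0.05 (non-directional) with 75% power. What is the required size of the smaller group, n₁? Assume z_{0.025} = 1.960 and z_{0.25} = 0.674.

With allocation ratio k = n₂/n₁ = 4, Var(x̄₁−x̄₂) = σ²(1/n₁ + 1/(k·n₁)) = σ²·(k+1)/(k·n₁).
So n₁ = (1 + 1/k)·((z_{α/2} + z_β)/d)² = 1.250 × (2.634/0.37)².
n₁ = 1.250 × 50.68 = 63.3.
Round up: n₁ = 64, giving n₂ = 4 × 64 = 256.

n₁ = 64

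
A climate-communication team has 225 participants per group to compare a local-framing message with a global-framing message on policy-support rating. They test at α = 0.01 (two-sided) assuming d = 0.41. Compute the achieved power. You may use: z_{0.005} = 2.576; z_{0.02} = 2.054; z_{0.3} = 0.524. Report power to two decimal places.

For two equal groups, power = Φ(d·√(n/2) − z_{α/2}).
d·√(n/2) = 0.41 × √(225/2) = 0.41 × 10.607 = 4.349.
z_β = 4.349 − 2.576 = 1.773.
Power = Φ(1.773) = 0.962.

power ≈ 0.96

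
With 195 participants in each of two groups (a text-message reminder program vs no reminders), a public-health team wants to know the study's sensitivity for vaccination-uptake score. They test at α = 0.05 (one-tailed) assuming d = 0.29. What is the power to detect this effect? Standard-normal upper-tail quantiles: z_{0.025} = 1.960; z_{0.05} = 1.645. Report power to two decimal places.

power ≈ 0.89

For two equal groups, power = Φ(d·√(n/2) − z_{α}).
d·√(n/2) = 0.29 × √(195/2) = 0.29 × 9.874 = 2.864.
z_β = 2.864 − 1.645 = 1.219.
Power = Φ(1.219) = 0.888.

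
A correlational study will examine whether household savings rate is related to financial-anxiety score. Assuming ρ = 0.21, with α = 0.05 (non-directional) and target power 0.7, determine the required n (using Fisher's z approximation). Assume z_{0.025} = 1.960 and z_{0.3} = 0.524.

n = 139

Fisher's z: C = ½·ln((1+r)/(1−r)) = ½·ln(1.5316) = 0.2132.
n = ((z_{α/2} + z_β)/C)² + 3.
(1.960 + 0.524) / 0.2132 = 2.484 / 0.2132 = 11.651.
n = 11.651² + 3 = 135.75 + 3 = 138.7.
Round up.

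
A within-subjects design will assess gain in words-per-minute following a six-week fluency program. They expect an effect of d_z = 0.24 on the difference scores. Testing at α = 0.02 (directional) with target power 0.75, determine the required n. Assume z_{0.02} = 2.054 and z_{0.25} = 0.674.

n = 130 pairs

For a paired (one-sample on differences) test: n = ((z_{α} + z_β) / d)².
z_{α} + z_β = 2.054 + 0.674 = 2.728.
n = (2.728 / 0.24)² = 11.367² = 129.20.
Round up.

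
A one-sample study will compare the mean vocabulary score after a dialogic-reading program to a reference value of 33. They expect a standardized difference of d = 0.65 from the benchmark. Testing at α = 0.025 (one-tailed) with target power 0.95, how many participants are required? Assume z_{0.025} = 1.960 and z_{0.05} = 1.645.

n = 31

For a one-sample test: n = ((z_{α} + z_β) / d)².
z_{α} + z_β = 1.960 + 1.645 = 3.605.
n = (3.605 / 0.65)² = 5.546² = 30.76.
Round up.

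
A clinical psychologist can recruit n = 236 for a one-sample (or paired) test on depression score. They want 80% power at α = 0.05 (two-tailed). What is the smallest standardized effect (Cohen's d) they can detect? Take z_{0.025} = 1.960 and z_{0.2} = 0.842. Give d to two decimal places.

d_min ≈ 0.18

For a single sample (or paired design) of n = 236: d_min = (z_{α/2} + z_β)/√n.
z-sum = 1.960 + 0.842 = 2.802.
d_min = 2.802 / √236 = 2.802 / 15.362 = 0.182.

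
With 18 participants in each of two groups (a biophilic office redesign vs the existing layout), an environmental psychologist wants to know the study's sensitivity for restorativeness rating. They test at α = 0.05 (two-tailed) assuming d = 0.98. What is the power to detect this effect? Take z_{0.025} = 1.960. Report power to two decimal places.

power ≈ 0.84

For two equal groups, power = Φ(d·√(n/2) − z_{α/2}).
d·√(n/2) = 0.98 × √(18/2) = 0.98 × 3.000 = 2.940.
z_β = 2.940 − 1.960 = 0.980.
Power = Φ(0.980) = 0.836.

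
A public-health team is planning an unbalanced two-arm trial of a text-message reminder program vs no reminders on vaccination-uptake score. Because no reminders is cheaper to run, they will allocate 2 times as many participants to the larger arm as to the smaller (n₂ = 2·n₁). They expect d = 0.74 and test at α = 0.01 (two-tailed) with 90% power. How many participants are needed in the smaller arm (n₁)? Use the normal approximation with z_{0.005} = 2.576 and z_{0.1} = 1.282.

n₁ = 41

With allocation ratio k = n₂/n₁ = 2, Var(x̄₁−x̄₂) = σ²(1/n₁ + 1/(k·n₁)) = σ²·(k+1)/(k·n₁).
So n₁ = (1 + 1/k)·((z_{α/2} + z_β)/d)² = 1.500 × (3.858/0.74)².
n₁ = 1.500 × 27.18 = 40.8.
Round up: n₁ = 41, giving n₂ = 2 × 41 = 82.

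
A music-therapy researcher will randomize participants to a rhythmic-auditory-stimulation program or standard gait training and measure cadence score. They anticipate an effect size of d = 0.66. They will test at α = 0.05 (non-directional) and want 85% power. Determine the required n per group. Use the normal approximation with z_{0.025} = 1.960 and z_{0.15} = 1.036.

n = 42 per group

For two independent groups with equal n: n = 2·((z_{α/2} + z_β) / d)².
z_{α/2} + z_β = 1.960 + 1.036 = 2.996.
n = 2 × (2.996 / 0.66)² = 2 × 4.539² = 2 × 20.61 = 41.2.
Round up to the next whole participant.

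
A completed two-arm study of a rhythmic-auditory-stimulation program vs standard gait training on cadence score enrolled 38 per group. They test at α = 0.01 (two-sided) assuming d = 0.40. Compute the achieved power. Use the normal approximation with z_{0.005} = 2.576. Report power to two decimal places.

power ≈ 0.20

For two equal groups, power = Φ(d·√(n/2) − z_{α/2}).
d·√(n/2) = 0.40 × √(38/2) = 0.40 × 4.359 = 1.744.
z_β = 1.744 − 2.576 = -0.832.
Power = Φ(-0.832) = 0.203.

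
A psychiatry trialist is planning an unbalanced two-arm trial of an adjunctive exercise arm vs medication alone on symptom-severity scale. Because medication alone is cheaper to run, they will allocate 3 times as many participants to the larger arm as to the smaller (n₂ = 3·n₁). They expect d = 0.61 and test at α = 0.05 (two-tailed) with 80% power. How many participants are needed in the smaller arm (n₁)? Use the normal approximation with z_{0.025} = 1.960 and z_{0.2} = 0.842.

n₁ = 29

With allocation ratio k = n₂/n₁ = 3, Var(x̄₁−x̄₂) = σ²(1/n₁ + 1/(k·n₁)) = σ²·(k+1)/(k·n₁).
So n₁ = (1 + 1/k)·((z_{α/2} + z_β)/d)² = 1.333 × (2.802/0.61)².
n₁ = 1.333 × 21.10 = 28.1.
Round up: n₁ = 29, giving n₂ = 3 × 29 = 87.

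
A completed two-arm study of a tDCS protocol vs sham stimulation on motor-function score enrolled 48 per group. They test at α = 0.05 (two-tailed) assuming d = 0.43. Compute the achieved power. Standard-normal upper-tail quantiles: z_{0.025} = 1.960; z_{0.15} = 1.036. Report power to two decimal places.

For two equal groups, power = Φ(d·√(n/2) − z_{α/2}).
d·√(n/2) = 0.43 × √(48/2) = 0.43 × 4.899 = 2.107.
z_β = 2.107 − 1.960 = 0.147.
Power = Φ(0.147) = 0.558.

power ≈ 0.56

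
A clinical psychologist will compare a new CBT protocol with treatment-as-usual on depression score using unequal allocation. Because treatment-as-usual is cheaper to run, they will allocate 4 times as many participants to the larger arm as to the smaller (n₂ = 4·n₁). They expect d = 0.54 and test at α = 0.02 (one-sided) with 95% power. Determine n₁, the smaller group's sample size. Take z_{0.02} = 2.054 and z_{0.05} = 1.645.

n₁ = 59

With allocation ratio k = n₂/n₁ = 4, Var(x̄₁−x̄₂) = σ²(1/n₁ + 1/(k·n₁)) = σ²·(k+1)/(k·n₁).
So n₁ = (1 + 1/k)·((z_{α} + z_β)/d)² = 1.250 × (3.699/0.54)².
n₁ = 1.250 × 46.92 = 58.7.
Round up: n₁ = 59, giving n₂ = 4 × 59 = 236.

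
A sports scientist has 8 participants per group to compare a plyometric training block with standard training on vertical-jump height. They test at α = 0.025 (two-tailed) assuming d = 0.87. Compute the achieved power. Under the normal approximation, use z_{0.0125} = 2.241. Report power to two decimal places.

power ≈ 0.31

For two equal groups, power = Φ(d·√(n/2) − z_{α/2}).
d·√(n/2) = 0.87 × √(8/2) = 0.87 × 2.000 = 1.740.
z_β = 1.740 − 2.241 = -0.501.
Power = Φ(-0.501) = 0.308.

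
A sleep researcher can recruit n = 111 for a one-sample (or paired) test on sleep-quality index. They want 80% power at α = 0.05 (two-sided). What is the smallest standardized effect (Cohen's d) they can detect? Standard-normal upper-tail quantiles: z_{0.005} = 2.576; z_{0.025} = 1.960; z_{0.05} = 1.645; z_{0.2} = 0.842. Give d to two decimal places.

For a single sample (or paired design) of n = 111: d_min = (z_{α/2} + z_β)/√n.
z-sum = 1.960 + 0.842 = 2.802.
d_min = 2.802 / √111 = 2.802 / 10.536 = 0.266.

d_min ≈ 0.27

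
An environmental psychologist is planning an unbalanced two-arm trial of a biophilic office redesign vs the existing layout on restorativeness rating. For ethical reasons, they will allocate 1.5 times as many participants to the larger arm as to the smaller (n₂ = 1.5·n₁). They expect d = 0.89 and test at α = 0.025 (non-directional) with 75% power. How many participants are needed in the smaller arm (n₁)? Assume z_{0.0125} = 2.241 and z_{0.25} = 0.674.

With allocation ratio k = n₂/n₁ = 1.5, Var(x̄₁−x̄₂) = σ²(1/n₁ + 1/(k·n₁)) = σ²·(k+1)/(k·n₁).
So n₁ = (1 + 1/k)·((z_{α/2} + z_β)/d)² = 1.667 × (2.915/0.89)².
n₁ = 1.667 × 10.73 = 17.9.
Round up: n₁ = 18, giving n₂ = 1.5 × 18 = 27.

n₁ = 18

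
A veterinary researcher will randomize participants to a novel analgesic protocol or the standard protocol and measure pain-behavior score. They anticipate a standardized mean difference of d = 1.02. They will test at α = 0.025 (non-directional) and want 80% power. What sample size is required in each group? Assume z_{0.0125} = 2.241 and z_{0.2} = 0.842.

n = 19 per group

For two independent groups with equal n: n = 2·((z_{α/2} + z_β) / d)².
z_{α/2} + z_β = 2.241 + 0.842 = 3.083.
n = 2 × (3.083 / 1.02)² = 2 × 3.023² = 2 × 9.14 = 18.3.
Round up to the next whole participant.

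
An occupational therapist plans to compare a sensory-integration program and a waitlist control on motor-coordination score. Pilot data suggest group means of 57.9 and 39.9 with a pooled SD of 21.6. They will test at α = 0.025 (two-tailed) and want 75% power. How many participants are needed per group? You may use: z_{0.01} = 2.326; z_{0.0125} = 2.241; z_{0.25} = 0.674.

n = 25 per group

Cohen's d = |M₁ − M₂| / SD_pooled = |57.9 − 39.9| / 21.6 = 18.0 / 21.6 = 0.833.
For two independent groups with equal n: n = 2·((z_{α/2} + z_β) / d)².
z_{α/2} + z_β = 2.241 + 0.674 = 2.915.
n = 2 × (2.915 / 0.833)² = 2 × 3.499² = 2 × 12.25 = 24.5.
Round up to the next whole participant.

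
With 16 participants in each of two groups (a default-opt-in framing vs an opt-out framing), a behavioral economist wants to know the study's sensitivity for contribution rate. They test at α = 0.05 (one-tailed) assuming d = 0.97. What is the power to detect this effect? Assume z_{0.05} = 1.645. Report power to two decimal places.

power ≈ 0.86

For two equal groups, power = Φ(d·√(n/2) − z_{α}).
d·√(n/2) = 0.97 × √(16/2) = 0.97 × 2.828 = 2.744.
z_β = 2.744 − 1.645 = 1.099.
Power = Φ(1.099) = 0.864.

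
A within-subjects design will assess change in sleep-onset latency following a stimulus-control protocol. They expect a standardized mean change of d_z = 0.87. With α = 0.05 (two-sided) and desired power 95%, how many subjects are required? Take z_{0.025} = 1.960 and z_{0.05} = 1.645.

n = 18 pairs

For a paired (one-sample on differences) test: n = ((z_{α/2} + z_β) / d)².
z_{α/2} + z_β = 1.960 + 1.645 = 3.605.
n = (3.605 / 0.87)² = 4.144² = 17.17.
Round up.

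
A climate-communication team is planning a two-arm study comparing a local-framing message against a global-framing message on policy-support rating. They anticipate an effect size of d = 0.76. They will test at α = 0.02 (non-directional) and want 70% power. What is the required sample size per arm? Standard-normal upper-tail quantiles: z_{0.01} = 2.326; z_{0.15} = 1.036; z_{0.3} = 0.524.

n = 29 per group

For two independent groups with equal n: n = 2·((z_{α/2} + z_β) / d)².
z_{α/2} + z_β = 2.326 + 0.524 = 2.850.
n = 2 × (2.850 / 0.76)² = 2 × 3.750² = 2 × 14.06 = 28.1.
Round up to the next whole participant.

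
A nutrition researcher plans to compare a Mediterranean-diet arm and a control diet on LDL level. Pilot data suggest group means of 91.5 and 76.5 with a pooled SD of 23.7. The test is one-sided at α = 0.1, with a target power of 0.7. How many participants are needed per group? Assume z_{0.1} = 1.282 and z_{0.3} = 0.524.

n = 17 per group

Cohen's d = |M₁ − M₂| / SD_pooled = |91.5 − 76.5| / 23.7 = 15.0 / 23.7 = 0.633.
For two independent groups with equal n: n = 2·((z_{α} + z_β) / d)².
z_{α} + z_β = 1.282 + 0.524 = 1.806.
n = 2 × (1.806 / 0.633)² = 2 × 2.853² = 2 × 8.14 = 16.3.
Round up to the next whole participant.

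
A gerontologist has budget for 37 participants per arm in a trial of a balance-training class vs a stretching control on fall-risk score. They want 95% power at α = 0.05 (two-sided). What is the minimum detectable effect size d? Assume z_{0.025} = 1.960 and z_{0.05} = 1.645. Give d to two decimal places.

For two independent groups of n = 37 each: d_min = (z_{α/2} + z_β)·√(2/n).
z-sum = 1.960 + 1.645 = 3.605.
d_min = 3.605 × √(2/37) = 3.605 × 0.2325 = 0.838.

d_min ≈ 0.84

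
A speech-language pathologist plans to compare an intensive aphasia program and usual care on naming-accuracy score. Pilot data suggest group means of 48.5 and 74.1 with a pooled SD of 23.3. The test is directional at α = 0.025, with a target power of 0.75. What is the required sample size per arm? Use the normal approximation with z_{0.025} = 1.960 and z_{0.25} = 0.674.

Cohen's d = |M₁ − M₂| / SD_pooled = |48.5 − 74.1| / 23.3 = 25.6 / 23.3 = 1.099.
For two independent groups with equal n: n = 2·((z_{α} + z_β) / d)².
z_{α} + z_β = 1.960 + 0.674 = 2.634.
n = 2 × (2.634 / 1.099)² = 2 × 2.397² = 2 × 5.74 = 11.5.
Round up to the next whole participant.

n = 12 per group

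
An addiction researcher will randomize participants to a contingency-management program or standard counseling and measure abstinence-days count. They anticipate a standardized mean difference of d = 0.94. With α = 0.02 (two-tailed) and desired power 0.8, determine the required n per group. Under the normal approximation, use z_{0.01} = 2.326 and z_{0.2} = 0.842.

n = 23 per group

For two independent groups with equal n: n = 2·((z_{α/2} + z_β) / d)².
z_{α/2} + z_β = 2.326 + 0.842 = 3.168.
n = 2 × (3.168 / 0.94)² = 2 × 3.370² = 2 × 11.36 = 22.7.
Round up to the next whole participant.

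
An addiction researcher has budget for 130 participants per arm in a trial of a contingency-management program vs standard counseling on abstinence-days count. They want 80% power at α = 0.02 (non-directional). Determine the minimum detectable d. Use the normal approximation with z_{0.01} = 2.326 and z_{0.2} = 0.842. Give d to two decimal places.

For two independent groups of n = 130 each: d_min = (z_{α/2} + z_β)·√(2/n).
z-sum = 2.326 + 0.842 = 3.168.
d_min = 3.168 × √(2/130) = 3.168 × 0.1240 = 0.393.

d_min ≈ 0.39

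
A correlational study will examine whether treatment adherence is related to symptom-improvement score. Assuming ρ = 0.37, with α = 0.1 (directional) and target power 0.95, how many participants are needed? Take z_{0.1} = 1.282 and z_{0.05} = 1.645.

Fisher's z: C = ½·ln((1+r)/(1−r)) = ½·ln(2.1746) = 0.3884.
n = ((z_{α} + z_β)/C)² + 3.
(1.282 + 1.645) / 0.3884 = 2.927 / 0.3884 = 7.536.
n = 7.536² + 3 = 56.79 + 3 = 59.8.
Round up.

n = 60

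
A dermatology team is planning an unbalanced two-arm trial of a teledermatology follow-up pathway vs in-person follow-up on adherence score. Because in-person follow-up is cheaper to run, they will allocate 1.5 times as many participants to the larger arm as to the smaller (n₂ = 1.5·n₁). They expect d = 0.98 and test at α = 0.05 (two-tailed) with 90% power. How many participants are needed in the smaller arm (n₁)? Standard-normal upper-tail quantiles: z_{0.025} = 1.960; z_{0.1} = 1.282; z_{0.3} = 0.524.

n₁ = 19

With allocation ratio k = n₂/n₁ = 1.5, Var(x̄₁−x̄₂) = σ²(1/n₁ + 1/(k·n₁)) = σ²·(k+1)/(k·n₁).
So n₁ = (1 + 1/k)·((z_{α/2} + z_β)/d)² = 1.667 × (3.242/0.98)².
n₁ = 1.667 × 10.94 = 18.2.
Round up: n₁ = 19, giving n₂ = ⌈1.5 × 19⌉ = ⌈28.5⌉ = 29.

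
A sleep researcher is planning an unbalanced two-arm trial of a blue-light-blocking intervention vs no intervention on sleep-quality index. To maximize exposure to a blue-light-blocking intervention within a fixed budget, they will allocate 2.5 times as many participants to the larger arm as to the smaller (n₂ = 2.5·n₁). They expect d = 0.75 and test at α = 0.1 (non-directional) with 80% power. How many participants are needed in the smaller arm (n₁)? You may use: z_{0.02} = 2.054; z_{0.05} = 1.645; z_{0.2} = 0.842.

With allocation ratio k = n₂/n₁ = 2.5, Var(x̄₁−x̄₂) = σ²(1/n₁ + 1/(k·n₁)) = σ²·(k+1)/(k·n₁).
So n₁ = (1 + 1/k)·((z_{α/2} + z_β)/d)² = 1.400 × (2.487/0.75)².
n₁ = 1.400 × 11.00 = 15.4.
Round up: n₁ = 16, giving n₂ = 2.5 × 16 = 40.

n₁ = 16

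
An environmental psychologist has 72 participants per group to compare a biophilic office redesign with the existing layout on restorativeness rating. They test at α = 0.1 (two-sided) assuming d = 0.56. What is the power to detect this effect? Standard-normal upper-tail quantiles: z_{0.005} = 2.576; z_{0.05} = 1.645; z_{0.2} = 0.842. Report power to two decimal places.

For two equal groups, power = Φ(d·√(n/2) − z_{α/2}).
d·√(n/2) = 0.56 × √(72/2) = 0.56 × 6.000 = 3.360.
z_β = 3.360 − 1.645 = 1.715.
Power = Φ(1.715) = 0.957.

power ≈ 0.96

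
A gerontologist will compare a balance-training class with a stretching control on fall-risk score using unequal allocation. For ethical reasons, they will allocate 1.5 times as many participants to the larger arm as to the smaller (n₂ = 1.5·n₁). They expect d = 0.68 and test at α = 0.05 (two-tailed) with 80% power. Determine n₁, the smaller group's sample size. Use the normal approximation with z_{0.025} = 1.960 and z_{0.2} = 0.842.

n₁ = 29

With allocation ratio k = n₂/n₁ = 1.5, Var(x̄₁−x̄₂) = σ²(1/n₁ + 1/(k·n₁)) = σ²·(k+1)/(k·n₁).
So n₁ = (1 + 1/k)·((z_{α/2} + z_β)/d)² = 1.667 × (2.802/0.68)².
n₁ = 1.667 × 16.98 = 28.3.
Round up: n₁ = 29, giving n₂ = ⌈1.5 × 29⌉ = ⌈43.5⌉ = 44.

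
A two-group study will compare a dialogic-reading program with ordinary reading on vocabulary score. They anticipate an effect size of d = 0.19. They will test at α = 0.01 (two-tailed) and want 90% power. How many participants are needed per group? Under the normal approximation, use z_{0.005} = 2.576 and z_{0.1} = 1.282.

n = 825 per group

For two independent groups with equal n: n = 2·((z_{α/2} + z_β) / d)².
z_{α/2} + z_β = 2.576 + 1.282 = 3.858.
n = 2 × (3.858 / 0.19)² = 2 × 20.305² = 2 × 412.30 = 824.6.
Round up to the next whole participant.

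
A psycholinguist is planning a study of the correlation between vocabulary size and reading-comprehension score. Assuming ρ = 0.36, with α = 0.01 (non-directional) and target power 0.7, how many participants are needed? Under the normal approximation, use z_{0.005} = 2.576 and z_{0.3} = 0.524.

Fisher's z: C = ½·ln((1+r)/(1−r)) = ½·ln(2.1250) = 0.3769.
n = ((z_{α/2} + z_β)/C)² + 3.
(2.576 + 0.524) / 0.3769 = 3.100 / 0.3769 = 8.225.
n = 8.225² + 3 = 67.65 + 3 = 70.7.
Round up.

n = 71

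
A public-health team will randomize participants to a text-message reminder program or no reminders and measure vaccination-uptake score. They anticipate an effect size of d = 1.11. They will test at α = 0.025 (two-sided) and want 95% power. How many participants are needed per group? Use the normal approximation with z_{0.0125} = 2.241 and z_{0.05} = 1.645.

n = 25 per group

For two independent groups with equal n: n = 2·((z_{α/2} + z_β) / d)².
z_{α/2} + z_β = 2.241 + 1.645 = 3.886.
n = 2 × (3.886 / 1.11)² = 2 × 3.501² = 2 × 12.26 = 24.5.
Round up to the next whole participant.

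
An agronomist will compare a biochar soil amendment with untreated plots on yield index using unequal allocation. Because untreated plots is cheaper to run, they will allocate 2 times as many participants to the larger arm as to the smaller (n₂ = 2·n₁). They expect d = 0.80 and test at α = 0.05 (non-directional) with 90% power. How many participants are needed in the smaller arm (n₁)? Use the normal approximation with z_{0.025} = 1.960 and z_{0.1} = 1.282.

With allocation ratio k = n₂/n₁ = 2, Var(x̄₁−x̄₂) = σ²(1/n₁ + 1/(k·n₁)) = σ²·(k+1)/(k·n₁).
So n₁ = (1 + 1/k)·((z_{α/2} + z_β)/d)² = 1.500 × (3.242/0.80)².
n₁ = 1.500 × 16.42 = 24.6.
Round up: n₁ = 25, giving n₂ = 2 × 25 = 50.

n₁ = 25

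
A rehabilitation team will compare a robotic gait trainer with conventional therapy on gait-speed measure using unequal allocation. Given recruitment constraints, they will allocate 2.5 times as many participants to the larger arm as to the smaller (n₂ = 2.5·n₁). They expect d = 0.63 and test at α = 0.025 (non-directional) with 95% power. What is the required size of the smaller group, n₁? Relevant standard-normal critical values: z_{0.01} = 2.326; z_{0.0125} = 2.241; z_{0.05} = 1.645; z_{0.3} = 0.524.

n₁ = 54

With allocation ratio k = n₂/n₁ = 2.5, Var(x̄₁−x̄₂) = σ²(1/n₁ + 1/(k·n₁)) = σ²·(k+1)/(k·n₁).
So n₁ = (1 + 1/k)·((z_{α/2} + z_β)/d)² = 1.400 × (3.886/0.63)².
n₁ = 1.400 × 38.05 = 53.3.
Round up: n₁ = 54, giving n₂ = 2.5 × 54 = 135.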